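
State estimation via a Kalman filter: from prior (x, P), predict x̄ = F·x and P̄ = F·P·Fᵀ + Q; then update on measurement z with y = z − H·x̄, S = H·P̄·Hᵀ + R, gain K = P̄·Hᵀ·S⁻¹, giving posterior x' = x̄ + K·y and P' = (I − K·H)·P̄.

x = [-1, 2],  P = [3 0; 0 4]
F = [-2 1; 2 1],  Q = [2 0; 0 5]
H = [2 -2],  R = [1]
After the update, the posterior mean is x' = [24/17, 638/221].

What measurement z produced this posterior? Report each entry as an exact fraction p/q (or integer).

z = [-3]

x̄ = F·x = [4, 0]
P̄ = F·P·Fᵀ + Q = [18 -8; -8 21]
S = H·P̄·Hᵀ + R = [221]
K = P̄·Hᵀ·S⁻¹ = [4/17; -58/221]
x' − x̄ = [-44/17, 638/221] = K·y
y = (KᵀK)⁻¹·Kᵀ·(x' − x̄) = [-11]
z = y + H·x̄ = [-11] + [8] = [-3]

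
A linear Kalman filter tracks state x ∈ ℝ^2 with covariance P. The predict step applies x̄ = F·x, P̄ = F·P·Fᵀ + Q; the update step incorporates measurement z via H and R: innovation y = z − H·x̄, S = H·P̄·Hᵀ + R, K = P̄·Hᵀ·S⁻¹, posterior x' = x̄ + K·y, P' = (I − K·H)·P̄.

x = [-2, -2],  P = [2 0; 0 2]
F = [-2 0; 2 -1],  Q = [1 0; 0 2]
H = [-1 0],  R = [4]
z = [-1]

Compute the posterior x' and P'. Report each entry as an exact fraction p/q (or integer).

x̄ = F·x = [4, -2]
P̄ = F·P·Fᵀ + Q = [9 -8; -8 12]
y = z − H·x̄ = [3]
S = H·P̄·Hᵀ + R = [13]
K = P̄·Hᵀ·S⁻¹ = [-9/13; 8/13]
x' = x̄ + K·y = [25/13, -2/13]
P' = (I − K·H)·P̄ = [36/13 -32/13; -32/13 92/13]

x' = [25/13, -2/13]
P' = [36/13 -32/13; -32/13 92/13]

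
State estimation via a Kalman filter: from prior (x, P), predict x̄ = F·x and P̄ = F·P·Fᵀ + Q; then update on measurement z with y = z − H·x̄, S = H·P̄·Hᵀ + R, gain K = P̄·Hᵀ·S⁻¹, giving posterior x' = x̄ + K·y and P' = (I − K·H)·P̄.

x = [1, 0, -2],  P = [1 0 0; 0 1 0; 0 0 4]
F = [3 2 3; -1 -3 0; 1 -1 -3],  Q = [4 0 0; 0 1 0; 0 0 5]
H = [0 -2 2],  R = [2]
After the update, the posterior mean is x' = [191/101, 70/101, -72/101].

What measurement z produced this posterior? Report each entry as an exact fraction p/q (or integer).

x̄ = F·x = [-3, -1, 7]
P̄ = F·P·Fᵀ + Q = [53 -9 -35; -9 11 2; -35 2 43]
S = H·P̄·Hᵀ + R = [202]
K = P̄·Hᵀ·S⁻¹ = [-26/101; -9/101; 41/101]
x' − x̄ = [494/101, 171/101, -779/101] = K·y
y = (KᵀK)⁻¹·Kᵀ·(x' − x̄) = [-19]
z = y + H·x̄ = [-19] + [16] = [-3]

z = [-3]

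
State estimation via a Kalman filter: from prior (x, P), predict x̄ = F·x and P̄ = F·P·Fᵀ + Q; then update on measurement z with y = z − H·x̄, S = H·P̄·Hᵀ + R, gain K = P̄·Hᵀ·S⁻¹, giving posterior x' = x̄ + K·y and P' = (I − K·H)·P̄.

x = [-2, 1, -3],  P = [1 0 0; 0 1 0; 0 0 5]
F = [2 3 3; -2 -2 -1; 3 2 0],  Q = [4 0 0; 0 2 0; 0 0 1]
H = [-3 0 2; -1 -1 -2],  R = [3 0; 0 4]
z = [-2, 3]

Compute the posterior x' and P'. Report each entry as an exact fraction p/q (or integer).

x' = [-1393/2129, 2710/2129, -4106/2129]
P' = [25731/29806 -43555/29806 13383/14903; -43555/29806 139915/29806 -31515/14903; 13383/14903 -31515/14903 22272/14903]

x̄ = F·x = [-10, 5, -4]
P̄ = F·P·Fᵀ + Q = [62 -25 12; -25 15 -10; 12 -10 14]
y = z − H·x̄ = [-24, -10]
S = H·P̄·Hᵀ + R = [473 123; 123 95]
K = P̄·Hᵀ·S⁻¹ = [-7887/29806 -8927/29806; 1535/29806 7425/29806; 1465/14903 -6603/14903]
x' = x̄ + K·y = [-1393/2129, 2710/2129, -4106/2129]
P' = (I − K·H)·P̄ = [25731/29806 -43555/29806 13383/14903; -43555/29806 139915/29806 -31515/14903; 13383/14903 -31515/14903 22272/14903]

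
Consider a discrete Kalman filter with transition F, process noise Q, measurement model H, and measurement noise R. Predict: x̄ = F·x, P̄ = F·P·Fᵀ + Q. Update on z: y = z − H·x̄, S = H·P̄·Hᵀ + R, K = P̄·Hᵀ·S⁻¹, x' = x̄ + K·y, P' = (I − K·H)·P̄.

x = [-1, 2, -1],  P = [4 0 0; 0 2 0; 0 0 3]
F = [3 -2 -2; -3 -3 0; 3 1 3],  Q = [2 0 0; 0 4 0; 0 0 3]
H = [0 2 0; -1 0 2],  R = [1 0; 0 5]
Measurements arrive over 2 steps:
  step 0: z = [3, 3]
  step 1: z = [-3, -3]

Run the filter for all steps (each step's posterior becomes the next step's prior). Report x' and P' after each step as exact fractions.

step 0: x' = [-53607/5623, 8255/5623, -57172/16869], P' = [193010/5623 -944/5623 278890/16869; -944/5623 1398/5623 -1466/16869; 278890/16869 -1466/16869 464200/50607]
step 1: x' = [-49895412831/7622640431, -10886113008/7622640431, -4949138526/1088948633], P' = [87932929184/7622640431 -1692695838/7622640431 6012880976/1088948633; -1692695838/7622640431 1884115048/7622640431 -133614312/1088948633; 6012880976/1088948633 -133614312/1088948633 4177143583/1088948633]

step 0: x̄ = F·x = [-5, -3, -4]
step 0: P̄ = F·P·Fᵀ + Q = [58 -24 14; -24 58 -42; 14 -42 68]
step 0: y = z − H·x̄ = [9, 6]
step 0: S = H·P̄·Hᵀ + R = [233 -120; -120 279]
step 0: K = P̄·Hᵀ·S⁻¹ = [-1888/5623 -4250/16869; 2796/5623 -20/16869; -2932/16869 18346/50607]
step 0: x' = x̄ + K·y = [-53607/5623, 8255/5623, -57172/16869]
step 0: P' = (I − K·H)·P̄ = [193010/5623 -944/5623 278890/16869; -944/5623 1398/5623 -1466/16869; 278890/16869 -1466/16869 464200/50607]
step 1: x̄ = F·x = [-417649/16869, 136056/5623, -209738/5623]
step 1: P̄ = F·P·Fᵀ + Q = [7668880/50607 -1171022/5623 5131376/16869; -1171022/5623 1755172/5623 -2562228/5623; 5131376/16869 -2562228/5623 3884301/5623]
step 1: y = z − H·x̄ = [-288981/5623, 790172/16869]
step 1: S = H·P̄·Hᵀ + R = [7026311/5623 -7906868/5623; -7906868/5623 86180239/50607]
step 1: K = P̄·Hᵀ·S⁻¹ = [-3385391676/7622640431 -750519104/7622640431; 3768230096/7622640431 -35580906/7622640431; -267228624/1088948633 468281238/1088948633]
step 1: x' = x̄ + K·y = [-49895412831/7622640431, -10886113008/7622640431, -4949138526/1088948633]
step 1: P' = (I − K·H)·P̄ = [87932929184/7622640431 -1692695838/7622640431 6012880976/1088948633; -1692695838/7622640431 1884115048/7622640431 -133614312/1088948633; 6012880976/1088948633 -133614312/1088948633 4177143583/1088948633]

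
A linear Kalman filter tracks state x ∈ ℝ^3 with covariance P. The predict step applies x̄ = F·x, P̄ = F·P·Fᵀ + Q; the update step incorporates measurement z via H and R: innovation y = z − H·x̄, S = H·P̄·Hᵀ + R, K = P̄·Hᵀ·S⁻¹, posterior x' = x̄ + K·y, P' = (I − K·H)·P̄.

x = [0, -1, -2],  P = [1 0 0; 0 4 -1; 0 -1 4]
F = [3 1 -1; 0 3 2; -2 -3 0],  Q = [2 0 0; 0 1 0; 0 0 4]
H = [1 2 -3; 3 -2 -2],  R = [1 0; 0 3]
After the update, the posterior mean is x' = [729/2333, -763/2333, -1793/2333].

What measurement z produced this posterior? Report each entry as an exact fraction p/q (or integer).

z = [2, 3]

x̄ = F·x = [1, -7, 3]
P̄ = F·P·Fᵀ + Q = [21 5 -21; 5 41 -30; -21 -30 44]
S = H·P̄·Hᵀ + R = [1088 354; 354 484]
K = P̄·Hᵀ·S⁻¹ = [5933/200638 17521/100319; 44073/200638 -35137/200638; -35439/200638 -11803/200638]
x' − x̄ = [-1604/2333, 15568/2333, -8792/2333] = K·y
y = (KᵀK)⁻¹·Kᵀ·(x' − x̄) = [24, -8]
z = y + H·x̄ = [24, -8] + [-22, 11] = [2, 3]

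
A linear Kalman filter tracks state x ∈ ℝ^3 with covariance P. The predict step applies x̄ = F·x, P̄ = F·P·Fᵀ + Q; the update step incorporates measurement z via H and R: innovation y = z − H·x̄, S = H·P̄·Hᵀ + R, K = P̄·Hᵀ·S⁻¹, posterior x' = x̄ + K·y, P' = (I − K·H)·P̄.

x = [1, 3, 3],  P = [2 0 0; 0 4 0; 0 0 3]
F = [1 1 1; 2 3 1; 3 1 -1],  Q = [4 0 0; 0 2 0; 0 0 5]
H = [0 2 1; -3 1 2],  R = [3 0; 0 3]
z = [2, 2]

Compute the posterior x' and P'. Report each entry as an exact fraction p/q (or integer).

x̄ = F·x = [7, 14, 3]
P̄ = F·P·Fᵀ + Q = [13 19 7; 19 49 21; 7 21 30]
y = z − H·x̄ = [-29, 3]
S = H·P̄·Hᵀ + R = [313 128; 128 175]
K = P̄·Hᵀ·S⁻¹ = [43/191 -38/191; 5491/12797 -1530/12797; 1640/12797 3188/12797]
x' = x̄ + K·y = [-24/191, 15329/12797, 395/12797]
P' = (I − K·H)·P̄ = [320/191 -196/191 521/191; -196/191 25644/12797 -34815/12797; 521/191 -34815/12797 74550/12797]

x' = [-24/191, 15329/12797, 395/12797]
P' = [320/191 -196/191 521/191; -196/191 25644/12797 -34815/12797; 521/191 -34815/12797 74550/12797]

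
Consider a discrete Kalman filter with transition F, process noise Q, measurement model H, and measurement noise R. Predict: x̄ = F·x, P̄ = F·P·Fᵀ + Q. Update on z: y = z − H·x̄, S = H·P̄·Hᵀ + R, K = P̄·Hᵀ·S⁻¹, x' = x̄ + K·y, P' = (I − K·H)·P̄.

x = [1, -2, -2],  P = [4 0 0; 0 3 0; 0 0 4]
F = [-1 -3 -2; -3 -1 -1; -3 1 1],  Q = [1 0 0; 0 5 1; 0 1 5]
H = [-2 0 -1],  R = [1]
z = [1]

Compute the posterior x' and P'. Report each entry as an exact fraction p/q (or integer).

x̄ = F·x = [9, 1, -7]
P̄ = F·P·Fᵀ + Q = [48 29 -5; 29 48 30; -5 30 48]
y = z − H·x̄ = [12]
S = H·P̄·Hᵀ + R = [221]
K = P̄·Hᵀ·S⁻¹ = [-7/17; -88/221; -38/221]
x' = x̄ + K·y = [69/17, -835/221, -2003/221]
P' = (I − K·H)·P̄ = [179/17 -123/17 -351/17; -123/17 2864/221 3286/221; -351/17 3286/221 9164/221]

x' = [69/17, -835/221, -2003/221]
P' = [179/17 -123/17 -351/17; -123/17 2864/221 3286/221; -351/17 3286/221 9164/221]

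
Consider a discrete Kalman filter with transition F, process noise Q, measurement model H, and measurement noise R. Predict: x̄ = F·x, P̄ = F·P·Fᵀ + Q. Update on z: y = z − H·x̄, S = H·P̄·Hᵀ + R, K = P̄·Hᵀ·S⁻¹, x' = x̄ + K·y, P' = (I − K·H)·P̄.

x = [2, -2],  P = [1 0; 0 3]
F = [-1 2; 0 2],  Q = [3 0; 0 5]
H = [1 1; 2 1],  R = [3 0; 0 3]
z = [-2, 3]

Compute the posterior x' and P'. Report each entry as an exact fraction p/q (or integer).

x' = [418/695, -131/695]
P' = [912/695 -1044/695; -1044/695 2073/695]

x̄ = F·x = [-6, -4]
P̄ = F·P·Fᵀ + Q = [16 12; 12 17]
y = z − H·x̄ = [8, 19]
S = H·P̄·Hᵀ + R = [60 85; 85 132]
K = P̄·Hᵀ·S⁻¹ = [-44/695 52/139; 343/695 -1/139]
x' = x̄ + K·y = [418/695, -131/695]
P' = (I − K·H)·P̄ = [912/695 -1044/695; -1044/695 2073/695]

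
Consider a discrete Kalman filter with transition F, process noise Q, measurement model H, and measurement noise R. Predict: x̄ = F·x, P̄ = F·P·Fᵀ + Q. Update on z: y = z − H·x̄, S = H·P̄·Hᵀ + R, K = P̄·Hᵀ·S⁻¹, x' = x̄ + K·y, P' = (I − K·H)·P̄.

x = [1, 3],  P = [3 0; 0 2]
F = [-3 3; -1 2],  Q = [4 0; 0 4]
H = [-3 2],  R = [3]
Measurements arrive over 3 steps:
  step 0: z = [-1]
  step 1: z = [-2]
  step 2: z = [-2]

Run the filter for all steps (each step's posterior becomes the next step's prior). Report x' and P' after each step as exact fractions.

step 0: x̄ = F·x = [6, 5]
step 0: P̄ = F·P·Fᵀ + Q = [49 21; 21 15]
step 0: y = z − H·x̄ = [7]
step 0: S = H·P̄·Hᵀ + R = [252]
step 0: K = P̄·Hᵀ·S⁻¹ = [-5/12; -11/84]
step 0: x' = x̄ + K·y = [37/12, 49/12]
step 0: P' = (I − K·H)·P̄ = [21/4 29/4; 29/4 299/28]
step 1: x̄ = F·x = [3, 61/12]
step 1: P̄ = F·P·Fᵀ + Q = [118/7 102/7; 102/7 643/28]
step 1: y = z − H·x̄ = [-19/6]
step 1: S = H·P̄·Hᵀ + R = [502/7]
step 1: K = P̄·Hᵀ·S⁻¹ = [-75/251; 31/1004]
step 1: x' = x̄ + K·y = [1981/502, 10011/2008]
step 1: P' = (I − K·H)·P̄ = [2624/251 7647/502; 7647/502 45975/2008]
step 2: x̄ = F·x = [6261/2008, 6049/1004]
step 2: P̄ = F·P·Fᵀ + Q = [60151/2008 31767/1004; 31767/1004 22643/502]
step 2: y = z − H·x̄ = [-9429/2008]
step 2: S = H·P̄·Hᵀ + R = [147263/2008]
step 2: K = P̄·Hᵀ·S⁻¹ = [-53385/147263; -9458/147263]
step 2: x' = x̄ + K·y = [709851/147263, 931657/147263]
step 2: P' = (I − K·H)·P̄ = [2992061/147263 4408014/147263; 4408014/147263 6597834/147263]

step 0: x' = [37/12, 49/12], P' = [21/4 29/4; 29/4 299/28]
step 1: x' = [1981/502, 10011/2008], P' = [2624/251 7647/502; 7647/502 45975/2008]
step 2: x' = [709851/147263, 931657/147263], P' = [2992061/147263 4408014/147263; 4408014/147263 6597834/147263]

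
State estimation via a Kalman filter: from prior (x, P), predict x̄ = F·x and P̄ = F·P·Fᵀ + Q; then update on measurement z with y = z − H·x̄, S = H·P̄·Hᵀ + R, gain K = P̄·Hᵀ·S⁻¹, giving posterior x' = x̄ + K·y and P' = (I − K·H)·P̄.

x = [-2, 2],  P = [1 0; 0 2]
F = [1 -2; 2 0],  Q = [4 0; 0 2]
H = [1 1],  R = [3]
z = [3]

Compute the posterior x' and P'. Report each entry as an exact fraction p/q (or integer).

x̄ = F·x = [-6, -4]
P̄ = F·P·Fᵀ + Q = [13 2; 2 6]
y = z − H·x̄ = [13]
S = H·P̄·Hᵀ + R = [26]
K = P̄·Hᵀ·S⁻¹ = [15/26; 4/13]
x' = x̄ + K·y = [3/2, 0]
P' = (I − K·H)·P̄ = [113/26 -34/13; -34/13 46/13]

x' = [3/2, 0]
P' = [113/26 -34/13; -34/13 46/13]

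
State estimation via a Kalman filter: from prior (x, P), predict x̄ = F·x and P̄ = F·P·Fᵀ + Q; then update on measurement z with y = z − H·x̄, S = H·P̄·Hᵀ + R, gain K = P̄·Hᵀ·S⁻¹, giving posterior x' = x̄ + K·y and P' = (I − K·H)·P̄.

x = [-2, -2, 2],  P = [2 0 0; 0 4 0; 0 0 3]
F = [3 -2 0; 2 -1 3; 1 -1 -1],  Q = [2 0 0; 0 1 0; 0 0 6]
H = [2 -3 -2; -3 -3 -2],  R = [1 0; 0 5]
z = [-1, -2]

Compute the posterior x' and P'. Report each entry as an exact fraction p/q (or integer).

x̄ = F·x = [-2, 4, -2]
P̄ = F·P·Fᵀ + Q = [36 20 14; 20 40 -1; 14 -1 15]
y = z − H·x̄ = [11, 0]
S = H·P̄·Hᵀ + R = [201 280; 280 1265]
K = P̄·Hᵀ·S⁻¹ = [6928/35173 -34916/175865; -9766/35173 -13938/175865; 4117/35173 -14149/175865]
x' = x̄ + K·y = [5862/35173, 33266/35173, -25059/35173]
P' = (I − K·H)·P̄ = [41844/175865 4172/175865 18266/175865; 4172/175865 744896/175865 -1088757/175865; 18266/175865 -1088757/175865 1641109/175865]

x' = [5862/35173, 33266/35173, -25059/35173]
P' = [41844/175865 4172/175865 18266/175865; 4172/175865 744896/175865 -1088757/175865; 18266/175865 -1088757/175865 1641109/175865]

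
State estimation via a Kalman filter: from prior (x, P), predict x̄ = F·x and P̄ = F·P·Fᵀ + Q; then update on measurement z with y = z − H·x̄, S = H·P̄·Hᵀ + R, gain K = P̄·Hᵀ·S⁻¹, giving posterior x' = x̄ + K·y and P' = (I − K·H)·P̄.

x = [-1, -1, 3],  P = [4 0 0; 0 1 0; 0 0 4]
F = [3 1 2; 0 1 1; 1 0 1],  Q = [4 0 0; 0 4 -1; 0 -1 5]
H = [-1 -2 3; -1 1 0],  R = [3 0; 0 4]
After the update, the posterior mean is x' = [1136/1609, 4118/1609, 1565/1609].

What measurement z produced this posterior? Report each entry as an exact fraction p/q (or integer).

x̄ = F·x = [2, 2, 2]
P̄ = F·P·Fᵀ + Q = [57 9 20; 9 9 3; 20 3 13]
S = H·P̄·Hᵀ + R = [93 -3; -3 52]
K = P̄·Hᵀ·S⁻¹ = [-308/1609 -1503/1609; -312/1609 -18/1609; 625/4827 -514/1609]
x' − x̄ = [-2082/1609, 900/1609, -1653/1609] = K·y
y = (KᵀK)⁻¹·Kᵀ·(x' − x̄) = [-3, 2]
z = y + H·x̄ = [-3, 2] + [0, 0] = [-3, 2]

z = [-3, 2]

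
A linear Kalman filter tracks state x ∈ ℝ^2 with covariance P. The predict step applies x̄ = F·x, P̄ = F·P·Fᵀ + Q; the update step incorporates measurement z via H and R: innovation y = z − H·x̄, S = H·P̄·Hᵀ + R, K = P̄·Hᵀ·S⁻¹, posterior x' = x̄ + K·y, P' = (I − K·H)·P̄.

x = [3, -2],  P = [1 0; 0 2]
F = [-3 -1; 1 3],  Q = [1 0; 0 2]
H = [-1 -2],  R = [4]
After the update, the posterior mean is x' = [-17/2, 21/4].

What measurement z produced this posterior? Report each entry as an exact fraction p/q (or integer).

x̄ = F·x = [-7, -3]
P̄ = F·P·Fᵀ + Q = [12 -9; -9 21]
S = H·P̄·Hᵀ + R = [64]
K = P̄·Hᵀ·S⁻¹ = [3/32; -33/64]
x' − x̄ = [-3/2, 33/4] = K·y
y = (KᵀK)⁻¹·Kᵀ·(x' − x̄) = [-16]
z = y + H·x̄ = [-16] + [13] = [-3]

z = [-3]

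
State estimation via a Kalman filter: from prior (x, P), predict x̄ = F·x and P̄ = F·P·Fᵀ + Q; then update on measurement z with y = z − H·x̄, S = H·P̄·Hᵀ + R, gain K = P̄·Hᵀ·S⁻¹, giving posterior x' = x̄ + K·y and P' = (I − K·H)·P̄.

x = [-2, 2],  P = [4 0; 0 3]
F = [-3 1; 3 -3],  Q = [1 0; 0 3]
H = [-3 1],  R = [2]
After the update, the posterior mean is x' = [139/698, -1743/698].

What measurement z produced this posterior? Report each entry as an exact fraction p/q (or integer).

z = [-3]

x̄ = F·x = [8, -12]
P̄ = F·P·Fᵀ + Q = [40 -45; -45 66]
S = H·P̄·Hᵀ + R = [698]
K = P̄·Hᵀ·S⁻¹ = [-165/698; 201/698]
x' − x̄ = [-5445/698, 6633/698] = K·y
y = (KᵀK)⁻¹·Kᵀ·(x' − x̄) = [33]
z = y + H·x̄ = [33] + [-36] = [-3]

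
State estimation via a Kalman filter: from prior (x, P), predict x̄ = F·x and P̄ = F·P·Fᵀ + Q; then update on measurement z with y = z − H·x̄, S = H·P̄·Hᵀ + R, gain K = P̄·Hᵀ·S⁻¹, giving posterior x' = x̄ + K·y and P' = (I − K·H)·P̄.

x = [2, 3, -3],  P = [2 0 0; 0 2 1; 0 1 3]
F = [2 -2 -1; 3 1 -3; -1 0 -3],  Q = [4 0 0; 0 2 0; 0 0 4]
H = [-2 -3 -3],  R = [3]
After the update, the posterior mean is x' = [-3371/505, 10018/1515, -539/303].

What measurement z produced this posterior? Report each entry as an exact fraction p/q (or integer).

x̄ = F·x = [1, 18, 7]
P̄ = F·P·Fᵀ + Q = [27 22 11; 22 43 18; 11 18 33]
S = H·P̄·Hᵀ + R = [1515]
K = P̄·Hᵀ·S⁻¹ = [-51/505; -227/1515; -35/303]
x' − x̄ = [-3876/505, -17252/1515, -2660/303] = K·y
y = (KᵀK)⁻¹·Kᵀ·(x' − x̄) = [76]
z = y + H·x̄ = [76] + [-77] = [-1]

z = [-1]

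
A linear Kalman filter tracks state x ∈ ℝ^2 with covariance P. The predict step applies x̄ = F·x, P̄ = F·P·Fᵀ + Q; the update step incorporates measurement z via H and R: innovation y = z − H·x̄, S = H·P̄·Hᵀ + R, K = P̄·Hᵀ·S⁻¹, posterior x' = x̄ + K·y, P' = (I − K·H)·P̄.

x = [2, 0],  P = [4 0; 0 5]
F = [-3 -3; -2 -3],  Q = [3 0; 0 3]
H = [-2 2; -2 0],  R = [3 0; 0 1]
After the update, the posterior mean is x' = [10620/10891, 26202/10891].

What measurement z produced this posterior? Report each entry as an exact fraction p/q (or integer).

x̄ = F·x = [-6, -4]
P̄ = F·P·Fᵀ + Q = [84 69; 69 64]
S = H·P̄·Hᵀ + R = [43 60; 60 337]
K = P̄·Hᵀ·S⁻¹ = [-30/10891 -5424/10891; 4910/10891 -5334/10891]
x' − x̄ = [75966/10891, 69766/10891] = K·y
y = (KᵀK)⁻¹·Kᵀ·(x' − x̄) = [-1, -14]
z = y + H·x̄ = [-1, -14] + [4, 12] = [3, -2]

z = [3, -2]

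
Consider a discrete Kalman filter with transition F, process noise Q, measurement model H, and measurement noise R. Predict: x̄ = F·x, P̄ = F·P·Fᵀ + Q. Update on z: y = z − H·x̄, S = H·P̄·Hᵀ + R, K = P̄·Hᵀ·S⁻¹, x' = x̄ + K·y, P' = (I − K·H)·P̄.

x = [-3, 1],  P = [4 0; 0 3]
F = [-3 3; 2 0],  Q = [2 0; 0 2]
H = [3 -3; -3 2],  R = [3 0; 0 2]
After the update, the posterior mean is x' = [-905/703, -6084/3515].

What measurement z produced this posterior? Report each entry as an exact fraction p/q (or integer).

z = [2, 1]

x̄ = F·x = [12, -6]
P̄ = F·P·Fᵀ + Q = [65 -24; -24 18]
S = H·P̄·Hᵀ + R = [1182 -1053; -1053 947]
K = P̄·Hᵀ·S⁻¹ = [-202/703 -405/703; -1866/3515 -1674/3515]
x' − x̄ = [-9341/703, 15006/3515] = K·y
y = (KᵀK)⁻¹·Kᵀ·(x' − x̄) = [-52, 49]
z = y + H·x̄ = [-52, 49] + [54, -48] = [2, 1]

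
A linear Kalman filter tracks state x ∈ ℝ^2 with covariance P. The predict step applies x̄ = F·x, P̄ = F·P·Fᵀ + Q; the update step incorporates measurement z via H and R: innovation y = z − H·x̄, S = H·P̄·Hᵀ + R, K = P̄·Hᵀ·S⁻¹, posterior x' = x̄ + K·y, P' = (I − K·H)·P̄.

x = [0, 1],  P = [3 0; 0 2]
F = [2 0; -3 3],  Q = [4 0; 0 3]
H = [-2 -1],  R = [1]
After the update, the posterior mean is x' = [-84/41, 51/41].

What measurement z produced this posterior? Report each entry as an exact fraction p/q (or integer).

x̄ = F·x = [0, 3]
P̄ = F·P·Fᵀ + Q = [16 -18; -18 48]
S = H·P̄·Hᵀ + R = [41]
K = P̄·Hᵀ·S⁻¹ = [-14/41; -12/41]
x' − x̄ = [-84/41, -72/41] = K·y
y = (KᵀK)⁻¹·Kᵀ·(x' − x̄) = [6]
z = y + H·x̄ = [6] + [-3] = [3]

z = [3]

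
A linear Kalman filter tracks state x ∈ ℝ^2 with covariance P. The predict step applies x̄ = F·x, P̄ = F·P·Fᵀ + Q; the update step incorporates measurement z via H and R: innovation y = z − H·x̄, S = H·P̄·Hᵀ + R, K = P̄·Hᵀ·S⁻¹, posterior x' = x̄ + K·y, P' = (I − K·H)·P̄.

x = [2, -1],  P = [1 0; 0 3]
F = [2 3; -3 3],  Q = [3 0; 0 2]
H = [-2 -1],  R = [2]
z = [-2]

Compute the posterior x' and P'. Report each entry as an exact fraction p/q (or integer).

x' = [1061/260, -81/13]
P' = [919/260 -83/13; -83/13 174/13]

x̄ = F·x = [1, -9]
P̄ = F·P·Fᵀ + Q = [34 21; 21 38]
y = z − H·x̄ = [-9]
S = H·P̄·Hᵀ + R = [260]
K = P̄·Hᵀ·S⁻¹ = [-89/260; -4/13]
x' = x̄ + K·y = [1061/260, -81/13]
P' = (I − K·H)·P̄ = [919/260 -83/13; -83/13 174/13]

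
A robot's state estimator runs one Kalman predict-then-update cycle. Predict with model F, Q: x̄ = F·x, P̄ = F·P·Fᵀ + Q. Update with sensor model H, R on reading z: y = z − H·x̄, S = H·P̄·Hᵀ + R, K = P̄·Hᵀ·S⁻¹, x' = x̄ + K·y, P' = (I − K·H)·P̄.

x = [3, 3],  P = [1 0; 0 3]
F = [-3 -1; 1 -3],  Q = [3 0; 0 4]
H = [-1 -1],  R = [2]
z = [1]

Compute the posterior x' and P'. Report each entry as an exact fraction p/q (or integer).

x' = [-375/61, 280/61]
P' = [474/61 -432/61; -432/61 508/61]

x̄ = F·x = [-12, -6]
P̄ = F·P·Fᵀ + Q = [15 6; 6 32]
y = z − H·x̄ = [-17]
S = H·P̄·Hᵀ + R = [61]
K = P̄·Hᵀ·S⁻¹ = [-21/61; -38/61]
x' = x̄ + K·y = [-375/61, 280/61]
P' = (I − K·H)·P̄ = [474/61 -432/61; -432/61 508/61]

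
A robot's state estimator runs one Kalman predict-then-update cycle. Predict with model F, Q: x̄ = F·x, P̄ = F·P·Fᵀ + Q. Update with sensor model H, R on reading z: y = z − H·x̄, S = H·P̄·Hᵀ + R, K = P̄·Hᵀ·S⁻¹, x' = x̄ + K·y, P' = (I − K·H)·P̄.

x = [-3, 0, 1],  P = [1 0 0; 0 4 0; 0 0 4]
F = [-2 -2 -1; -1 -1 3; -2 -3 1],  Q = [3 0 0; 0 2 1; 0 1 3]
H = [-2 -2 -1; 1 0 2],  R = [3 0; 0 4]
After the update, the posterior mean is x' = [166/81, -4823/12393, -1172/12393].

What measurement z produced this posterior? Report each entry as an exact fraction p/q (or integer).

x̄ = F·x = [5, 6, 7]
P̄ = F·P·Fᵀ + Q = [27 -2 24; -2 43 27; 24 27 47]
S = H·P̄·Hᵀ + R = [518 -372; -372 315]
K = P̄·Hᵀ·S⁻¹ = [5/27 37/81; -4997/8262 -6806/12393; -1013/8262 2848/12393]
x' − x̄ = [-239/81, -79181/12393, -87923/12393] = K·y
y = (KᵀK)⁻¹·Kᵀ·(x' − x̄) = [26, -17]
z = y + H·x̄ = [26, -17] + [-29, 19] = [-3, 2]

z = [-3, 2]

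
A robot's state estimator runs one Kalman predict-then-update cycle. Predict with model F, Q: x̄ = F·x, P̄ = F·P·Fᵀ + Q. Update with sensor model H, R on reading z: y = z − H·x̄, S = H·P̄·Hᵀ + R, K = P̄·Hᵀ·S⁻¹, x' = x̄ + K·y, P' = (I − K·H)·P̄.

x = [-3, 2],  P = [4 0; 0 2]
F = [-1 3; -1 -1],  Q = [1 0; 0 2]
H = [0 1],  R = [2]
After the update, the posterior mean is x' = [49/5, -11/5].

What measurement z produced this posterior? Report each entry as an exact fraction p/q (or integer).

z = [-3]

x̄ = F·x = [9, 1]
P̄ = F·P·Fᵀ + Q = [23 -2; -2 8]
S = H·P̄·Hᵀ + R = [10]
K = P̄·Hᵀ·S⁻¹ = [-1/5; 4/5]
x' − x̄ = [4/5, -16/5] = K·y
y = (KᵀK)⁻¹·Kᵀ·(x' − x̄) = [-4]
z = y + H·x̄ = [-4] + [1] = [-3]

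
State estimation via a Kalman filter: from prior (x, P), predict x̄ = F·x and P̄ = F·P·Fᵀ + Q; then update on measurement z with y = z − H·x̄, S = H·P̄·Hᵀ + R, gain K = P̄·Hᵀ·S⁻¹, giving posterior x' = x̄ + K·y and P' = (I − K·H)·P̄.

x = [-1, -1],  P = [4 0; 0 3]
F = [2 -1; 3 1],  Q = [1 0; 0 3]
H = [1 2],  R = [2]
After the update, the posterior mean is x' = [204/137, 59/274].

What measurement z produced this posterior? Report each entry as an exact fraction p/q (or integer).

z = [2]

x̄ = F·x = [-1, -4]
P̄ = F·P·Fᵀ + Q = [20 21; 21 42]
S = H·P̄·Hᵀ + R = [274]
K = P̄·Hᵀ·S⁻¹ = [31/137; 105/274]
x' − x̄ = [341/137, 1155/274] = K·y
y = (KᵀK)⁻¹·Kᵀ·(x' − x̄) = [11]
z = y + H·x̄ = [11] + [-9] = [2]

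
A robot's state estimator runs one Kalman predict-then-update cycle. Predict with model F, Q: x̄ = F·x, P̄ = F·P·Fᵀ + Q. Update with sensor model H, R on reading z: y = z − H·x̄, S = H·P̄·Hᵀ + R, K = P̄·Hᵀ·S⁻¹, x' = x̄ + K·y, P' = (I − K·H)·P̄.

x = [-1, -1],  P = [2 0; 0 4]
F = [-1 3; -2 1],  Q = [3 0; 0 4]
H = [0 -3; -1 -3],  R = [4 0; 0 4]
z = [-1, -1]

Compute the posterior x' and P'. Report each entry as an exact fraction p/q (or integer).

x' = [-318/443, 211/443]
P' = [7364/1329 -1136/1329; -1136/1329 464/1329]

x̄ = F·x = [-2, 1]
P̄ = F·P·Fᵀ + Q = [41 16; 16 16]
y = z − H·x̄ = [2, 0]
S = H·P̄·Hᵀ + R = [148 192; 192 285]
K = P̄·Hᵀ·S⁻¹ = [284/443 -989/1329; -116/443 -64/1329]
x' = x̄ + K·y = [-318/443, 211/443]
P' = (I − K·H)·P̄ = [7364/1329 -1136/1329; -1136/1329 464/1329]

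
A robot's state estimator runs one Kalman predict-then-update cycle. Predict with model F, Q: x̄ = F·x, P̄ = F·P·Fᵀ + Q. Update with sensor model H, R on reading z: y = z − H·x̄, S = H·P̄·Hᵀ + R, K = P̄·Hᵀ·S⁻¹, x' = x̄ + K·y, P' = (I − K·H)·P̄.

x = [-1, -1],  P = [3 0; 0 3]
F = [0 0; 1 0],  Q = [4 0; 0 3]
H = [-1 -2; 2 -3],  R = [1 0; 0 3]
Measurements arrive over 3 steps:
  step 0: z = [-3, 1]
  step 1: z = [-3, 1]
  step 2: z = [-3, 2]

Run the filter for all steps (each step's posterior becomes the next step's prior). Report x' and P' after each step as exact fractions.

step 0: x̄ = F·x = [0, -1]
step 0: P̄ = F·P·Fᵀ + Q = [4 0; 0 6]
step 0: y = z − H·x̄ = [-5, -2]
step 0: S = H·P̄·Hᵀ + R = [29 28; 28 73]
step 0: K = P̄·Hᵀ·S⁻¹ = [-12/31 8/31; -12/43 -6/43]
step 0: x' = x̄ + K·y = [44/31, 29/43]
step 0: P' = (I − K·H)·P̄ = [12/31 0; 0 6/43]
step 1: x̄ = F·x = [0, 44/31]
step 1: P̄ = F·P·Fᵀ + Q = [4 0; 0 105/31]
step 1: y = z − H·x̄ = [-5/31, 163/31]
step 1: S = H·P̄·Hᵀ + R = [575/31 382/31; 382/31 1534/31]
step 1: K = P̄·Hᵀ·S⁻¹ = [-12/31 8/31; -105/383 -105/766]
step 1: x' = x̄ + K·y = [44/31, 569/766]
step 1: P' = (I − K·H)·P̄ = [12/31 0; 0 105/766]
step 2: x̄ = F·x = [0, 44/31]
step 2: P̄ = F·P·Fᵀ + Q = [4 0; 0 105/31]
step 2: y = z − H·x̄ = [-5/31, 194/31]
step 2: S = H·P̄·Hᵀ + R = [575/31 382/31; 382/31 1534/31]
step 2: K = P̄·Hᵀ·S⁻¹ = [-12/31 8/31; -105/383 -105/766]
step 2: x' = x̄ + K·y = [52/31, 232/383]
step 2: P' = (I − K·H)·P̄ = [12/31 0; 0 105/766]

step 0: x' = [44/31, 29/43], P' = [12/31 0; 0 6/43]
step 1: x' = [44/31, 569/766], P' = [12/31 0; 0 105/766]
step 2: x' = [52/31, 232/383], P' = [12/31 0; 0 105/766]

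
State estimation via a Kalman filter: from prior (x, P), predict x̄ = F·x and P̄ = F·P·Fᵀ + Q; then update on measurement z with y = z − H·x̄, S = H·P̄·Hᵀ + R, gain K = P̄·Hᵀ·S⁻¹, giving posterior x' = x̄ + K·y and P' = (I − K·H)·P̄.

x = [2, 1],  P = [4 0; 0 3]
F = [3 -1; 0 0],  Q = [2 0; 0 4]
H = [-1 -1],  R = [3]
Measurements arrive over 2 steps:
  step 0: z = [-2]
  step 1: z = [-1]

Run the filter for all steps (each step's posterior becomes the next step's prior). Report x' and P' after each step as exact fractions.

step 0: x' = [39/16, -1/4], P' = [287/48 -41/12; -41/12 11/3]
step 1: x' = [1276/835, -252/835], P' = [26873/4175 -15356/4175; -15356/4175 15932/4175]

step 0: x̄ = F·x = [5, 0]
step 0: P̄ = F·P·Fᵀ + Q = [41 0; 0 4]
step 0: y = z − H·x̄ = [3]
step 0: S = H·P̄·Hᵀ + R = [48]
step 0: K = P̄·Hᵀ·S⁻¹ = [-41/48; -1/12]
step 0: x' = x̄ + K·y = [39/16, -1/4]
step 0: P' = (I − K·H)·P̄ = [287/48 -41/12; -41/12 11/3]
step 1: x̄ = F·x = [121/16, 0]
step 1: P̄ = F·P·Fᵀ + Q = [3839/48 0; 0 4]
step 1: y = z − H·x̄ = [105/16]
step 1: S = H·P̄·Hᵀ + R = [4175/48]
step 1: K = P̄·Hᵀ·S⁻¹ = [-3839/4175; -192/4175]
step 1: x' = x̄ + K·y = [1276/835, -252/835]
step 1: P' = (I − K·H)·P̄ = [26873/4175 -15356/4175; -15356/4175 15932/4175]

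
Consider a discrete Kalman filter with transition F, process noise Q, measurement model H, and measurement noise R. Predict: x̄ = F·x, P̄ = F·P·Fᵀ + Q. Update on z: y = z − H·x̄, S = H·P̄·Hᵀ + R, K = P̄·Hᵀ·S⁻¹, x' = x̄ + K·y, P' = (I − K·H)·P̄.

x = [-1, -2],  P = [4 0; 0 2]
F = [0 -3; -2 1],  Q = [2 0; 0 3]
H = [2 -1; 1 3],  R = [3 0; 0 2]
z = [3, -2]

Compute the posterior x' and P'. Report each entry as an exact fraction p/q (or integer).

x' = [22590/19591, -19590/19591]
P' = [11256/19591 -1956/19591; -1956/19591 4350/19591]

x̄ = F·x = [6, 0]
P̄ = F·P·Fᵀ + Q = [20 -6; -6 21]
y = z − H·x̄ = [-9, -8]
S = H·P̄·Hᵀ + R = [128 -53; -53 175]
K = P̄·Hᵀ·S⁻¹ = [8156/19591 2694/19591; -2754/19591 5547/19591]
x' = x̄ + K·y = [22590/19591, -19590/19591]
P' = (I − K·H)·P̄ = [11256/19591 -1956/19591; -1956/19591 4350/19591]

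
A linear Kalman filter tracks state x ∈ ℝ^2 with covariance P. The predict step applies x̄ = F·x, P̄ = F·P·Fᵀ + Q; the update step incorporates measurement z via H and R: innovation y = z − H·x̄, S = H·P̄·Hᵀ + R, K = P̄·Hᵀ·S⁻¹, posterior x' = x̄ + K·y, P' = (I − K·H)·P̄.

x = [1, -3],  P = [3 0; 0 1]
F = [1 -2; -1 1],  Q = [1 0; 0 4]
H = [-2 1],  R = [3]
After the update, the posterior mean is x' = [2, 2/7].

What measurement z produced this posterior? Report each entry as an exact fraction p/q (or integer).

z = [-3]

x̄ = F·x = [7, -4]
P̄ = F·P·Fᵀ + Q = [8 -5; -5 8]
S = H·P̄·Hᵀ + R = [63]
K = P̄·Hᵀ·S⁻¹ = [-1/3; 2/7]
x' − x̄ = [-5, 30/7] = K·y
y = (KᵀK)⁻¹·Kᵀ·(x' − x̄) = [15]
z = y + H·x̄ = [15] + [-18] = [-3]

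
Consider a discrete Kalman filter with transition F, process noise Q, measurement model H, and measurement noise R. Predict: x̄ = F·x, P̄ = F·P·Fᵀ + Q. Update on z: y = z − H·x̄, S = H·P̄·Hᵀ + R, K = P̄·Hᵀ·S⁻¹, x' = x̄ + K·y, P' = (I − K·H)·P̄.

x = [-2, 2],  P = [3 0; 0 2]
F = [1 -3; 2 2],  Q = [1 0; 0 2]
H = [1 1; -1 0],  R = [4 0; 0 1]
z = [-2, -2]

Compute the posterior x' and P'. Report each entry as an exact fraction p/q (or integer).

x̄ = F·x = [-8, 0]
P̄ = F·P·Fᵀ + Q = [22 -6; -6 22]
y = z − H·x̄ = [6, -10]
S = H·P̄·Hᵀ + R = [36 -16; -16 23]
K = P̄·Hᵀ·S⁻¹ = [4/143 -134/143; 116/143 118/143]
x' = x̄ + K·y = [20/13, -44/13]
P' = (I − K·H)·P̄ = [134/143 -118/143; -118/143 582/143]

x' = [20/13, -44/13]
P' = [134/143 -118/143; -118/143 582/143]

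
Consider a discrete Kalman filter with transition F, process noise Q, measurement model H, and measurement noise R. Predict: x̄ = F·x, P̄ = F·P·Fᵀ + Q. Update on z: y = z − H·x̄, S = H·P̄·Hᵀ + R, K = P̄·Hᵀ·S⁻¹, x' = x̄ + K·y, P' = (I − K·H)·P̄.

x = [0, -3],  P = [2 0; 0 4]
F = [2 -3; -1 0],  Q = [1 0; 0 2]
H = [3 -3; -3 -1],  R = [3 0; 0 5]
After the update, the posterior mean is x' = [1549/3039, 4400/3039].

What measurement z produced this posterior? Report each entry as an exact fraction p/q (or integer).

z = [-3, -3]

x̄ = F·x = [9, 0]
P̄ = F·P·Fᵀ + Q = [45 -4; -4 4]
S = H·P̄·Hᵀ + R = [516 -417; -417 390]
K = P̄·Hᵀ·S⁻¹ = [901/9117 -2099/9117; -2008/9117 -1960/9117]
x' − x̄ = [-25802/3039, 4400/3039] = K·y
y = (KᵀK)⁻¹·Kᵀ·(x' − x̄) = [-30, 24]
z = y + H·x̄ = [-30, 24] + [27, -27] = [-3, -3]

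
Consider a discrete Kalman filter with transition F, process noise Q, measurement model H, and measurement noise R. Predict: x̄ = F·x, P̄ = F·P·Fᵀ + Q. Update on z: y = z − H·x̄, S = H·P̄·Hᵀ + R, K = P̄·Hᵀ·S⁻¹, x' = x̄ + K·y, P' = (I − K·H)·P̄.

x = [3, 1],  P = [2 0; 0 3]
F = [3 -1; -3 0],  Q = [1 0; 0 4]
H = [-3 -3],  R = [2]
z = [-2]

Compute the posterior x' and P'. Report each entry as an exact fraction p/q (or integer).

x' = [326/37, -303/37]
P' = [742/37 -738/37; -738/37 742/37]

x̄ = F·x = [8, -9]
P̄ = F·P·Fᵀ + Q = [22 -18; -18 22]
y = z − H·x̄ = [-5]
S = H·P̄·Hᵀ + R = [74]
K = P̄·Hᵀ·S⁻¹ = [-6/37; -6/37]
x' = x̄ + K·y = [326/37, -303/37]
P' = (I − K·H)·P̄ = [742/37 -738/37; -738/37 742/37]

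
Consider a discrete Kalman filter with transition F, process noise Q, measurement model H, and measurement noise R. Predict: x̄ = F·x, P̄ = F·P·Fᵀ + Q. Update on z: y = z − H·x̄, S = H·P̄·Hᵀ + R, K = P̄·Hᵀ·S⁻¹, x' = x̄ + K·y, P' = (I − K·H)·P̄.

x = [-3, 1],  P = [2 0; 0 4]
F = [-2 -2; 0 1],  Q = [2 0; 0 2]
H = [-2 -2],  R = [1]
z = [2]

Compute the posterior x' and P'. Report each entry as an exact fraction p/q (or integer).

x̄ = F·x = [4, 1]
P̄ = F·P·Fᵀ + Q = [26 -8; -8 6]
y = z − H·x̄ = [12]
S = H·P̄·Hᵀ + R = [65]
K = P̄·Hᵀ·S⁻¹ = [-36/65; 4/65]
x' = x̄ + K·y = [-172/65, 113/65]
P' = (I − K·H)·P̄ = [394/65 -376/65; -376/65 374/65]

x' = [-172/65, 113/65]
P' = [394/65 -376/65; -376/65 374/65]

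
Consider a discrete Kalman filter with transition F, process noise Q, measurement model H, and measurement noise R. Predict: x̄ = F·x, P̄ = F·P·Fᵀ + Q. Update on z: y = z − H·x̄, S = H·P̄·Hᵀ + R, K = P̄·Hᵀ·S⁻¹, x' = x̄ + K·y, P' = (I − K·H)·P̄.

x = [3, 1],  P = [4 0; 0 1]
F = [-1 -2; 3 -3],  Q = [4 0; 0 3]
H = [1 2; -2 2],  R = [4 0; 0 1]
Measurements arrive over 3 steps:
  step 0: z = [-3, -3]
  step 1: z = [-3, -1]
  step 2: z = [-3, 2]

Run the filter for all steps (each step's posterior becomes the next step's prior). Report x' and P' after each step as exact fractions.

step 0: x' = [-55/371, -1173/742], P' = [1356/2597 942/2597; 942/2597 2343/5194]
step 1: x' = [-38129/553038, -51914/92173], P' = [137087/276519 30820/92173; 30820/92173 77085/184346]
step 2: x' = [-609160597/454061821, -167204022/454061821], P' = [224425022/454061821 151306575/454061821; 151306575/454061821 378926709/908123642]

step 0: x̄ = F·x = [-5, 6]
step 0: P̄ = F·P·Fᵀ + Q = [12 -6; -6 48]
step 0: y = z − H·x̄ = [-10, -25]
step 0: S = H·P̄·Hᵀ + R = [184 180; 180 289]
step 0: K = P̄·Hᵀ·S⁻¹ = [810/2597 -828/2597; 3285/10388 459/2597]
step 0: x' = x̄ + K·y = [-55/371, -1173/742]
step 0: P' = (I − K·H)·P̄ = [1356/2597 942/2597; 942/2597 2343/5194]
step 1: x̄ = F·x = [1228/371, 3189/742]
step 1: P̄ = F·P·Fᵀ + Q = [20198/2597 135/2597; 135/2597 27165/5194]
step 1: y = z − H·x̄ = [-790/53, -1104/371]
step 1: S = H·P̄·Hᵀ + R = [1744/53 1952/371; 1952/371 136639/2597]
step 1: K = P̄·Hᵀ·S⁻¹ = [322007/1106076 -89254/276519; 107905/368692 15445/92173]
step 1: x' = x̄ + K·y = [-38129/553038, -51914/92173]
step 1: P' = (I − K·H)·P̄ = [137087/276519 30820/92173; 30820/92173 77085/184346]
step 2: x̄ = F·x = [661097/553038, 273355/184346]
step 2: P̄ = F·P·Fᵀ + Q = [2075513/276519 1708/92173; 1708/92173 959805/184346]
step 2: y = z − H·x̄ = [-3960341/553038, 394070/276519]
step 2: S = H·P̄·Hᵀ + R = [8960915/276519 1597556/276519; 1597556/276519 14296409/276519]
step 2: K = P̄·Hᵀ·S⁻¹ = [131759543/454061821 -146236894/454061821; 132558321/454061821 76313559/454061821]
step 2: x' = x̄ + K·y = [-609160597/454061821, -167204022/454061821]
step 2: P' = (I − K·H)·P̄ = [224425022/454061821 151306575/454061821; 151306575/454061821 378926709/908123642]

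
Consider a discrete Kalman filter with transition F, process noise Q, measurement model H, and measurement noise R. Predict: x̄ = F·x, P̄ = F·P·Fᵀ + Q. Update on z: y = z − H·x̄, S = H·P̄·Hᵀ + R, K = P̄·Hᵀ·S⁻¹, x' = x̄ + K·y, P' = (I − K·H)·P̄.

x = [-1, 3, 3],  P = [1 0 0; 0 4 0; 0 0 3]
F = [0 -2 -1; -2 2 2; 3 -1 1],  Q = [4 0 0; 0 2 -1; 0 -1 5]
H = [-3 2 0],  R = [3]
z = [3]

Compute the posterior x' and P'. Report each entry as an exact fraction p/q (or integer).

x̄ = F·x = [-9, 14, -3]
P̄ = F·P·Fᵀ + Q = [23 -22 5; -22 34 -9; 5 -9 21]
y = z − H·x̄ = [-52]
S = H·P̄·Hᵀ + R = [610]
K = P̄·Hᵀ·S⁻¹ = [-113/610; 67/305; -33/610]
x' = x̄ + K·y = [193/305, 786/305, -57/305]
P' = (I − K·H)·P̄ = [1261/610 861/305 -679/610; 861/305 1392/305 -534/305; -679/610 -534/305 11721/610]

x' = [193/305, 786/305, -57/305]
P' = [1261/610 861/305 -679/610; 861/305 1392/305 -534/305; -679/610 -534/305 11721/610]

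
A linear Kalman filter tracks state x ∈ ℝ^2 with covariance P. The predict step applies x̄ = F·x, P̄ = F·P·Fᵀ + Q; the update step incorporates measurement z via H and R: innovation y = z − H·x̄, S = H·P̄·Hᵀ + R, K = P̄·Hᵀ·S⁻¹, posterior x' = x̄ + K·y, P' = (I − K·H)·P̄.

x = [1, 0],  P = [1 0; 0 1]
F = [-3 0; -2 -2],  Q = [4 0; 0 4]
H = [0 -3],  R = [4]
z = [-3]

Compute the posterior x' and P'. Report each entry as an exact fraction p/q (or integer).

x' = [-87/56, 25/28]
P' = [283/28 3/14; 3/14 3/7]

x̄ = F·x = [-3, -2]
P̄ = F·P·Fᵀ + Q = [13 6; 6 12]
y = z − H·x̄ = [-9]
S = H·P̄·Hᵀ + R = [112]
K = P̄·Hᵀ·S⁻¹ = [-9/56; -9/28]
x' = x̄ + K·y = [-87/56, 25/28]
P' = (I − K·H)·P̄ = [283/28 3/14; 3/14 3/7]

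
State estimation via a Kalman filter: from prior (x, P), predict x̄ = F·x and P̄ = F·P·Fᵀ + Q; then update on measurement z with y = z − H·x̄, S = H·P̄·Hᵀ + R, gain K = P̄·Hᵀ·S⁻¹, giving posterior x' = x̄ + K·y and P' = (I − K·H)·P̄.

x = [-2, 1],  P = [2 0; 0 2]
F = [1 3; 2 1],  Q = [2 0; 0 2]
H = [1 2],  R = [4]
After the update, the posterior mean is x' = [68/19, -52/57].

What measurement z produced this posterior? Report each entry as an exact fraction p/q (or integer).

x̄ = F·x = [1, -3]
P̄ = F·P·Fᵀ + Q = [22 10; 10 12]
S = H·P̄·Hᵀ + R = [114]
K = P̄·Hᵀ·S⁻¹ = [7/19; 17/57]
x' − x̄ = [49/19, 119/57] = K·y
y = (KᵀK)⁻¹·Kᵀ·(x' − x̄) = [7]
z = y + H·x̄ = [7] + [-5] = [2]

z = [2]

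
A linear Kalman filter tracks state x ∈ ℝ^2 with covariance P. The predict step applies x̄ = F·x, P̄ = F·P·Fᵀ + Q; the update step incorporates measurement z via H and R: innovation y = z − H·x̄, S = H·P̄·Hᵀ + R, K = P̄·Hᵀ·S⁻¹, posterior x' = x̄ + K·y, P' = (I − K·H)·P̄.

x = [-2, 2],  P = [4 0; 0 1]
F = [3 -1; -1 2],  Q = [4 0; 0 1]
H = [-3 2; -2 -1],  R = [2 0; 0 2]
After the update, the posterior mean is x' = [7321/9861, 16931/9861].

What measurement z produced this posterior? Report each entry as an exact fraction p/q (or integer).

z = [1, -3]

x̄ = F·x = [-8, 6]
P̄ = F·P·Fᵀ + Q = [41 -14; -14 9]
S = H·P̄·Hᵀ + R = [575 242; 242 119]
K = P̄·Hᵀ·S⁻¹ = [-1513/9861 -2558/9861; 2542/9861 -3595/9861]
x' − x̄ = [86209/9861, -42235/9861] = K·y
y = (KᵀK)⁻¹·Kᵀ·(x' − x̄) = [-35, -13]
z = y + H·x̄ = [-35, -13] + [36, 10] = [1, -3]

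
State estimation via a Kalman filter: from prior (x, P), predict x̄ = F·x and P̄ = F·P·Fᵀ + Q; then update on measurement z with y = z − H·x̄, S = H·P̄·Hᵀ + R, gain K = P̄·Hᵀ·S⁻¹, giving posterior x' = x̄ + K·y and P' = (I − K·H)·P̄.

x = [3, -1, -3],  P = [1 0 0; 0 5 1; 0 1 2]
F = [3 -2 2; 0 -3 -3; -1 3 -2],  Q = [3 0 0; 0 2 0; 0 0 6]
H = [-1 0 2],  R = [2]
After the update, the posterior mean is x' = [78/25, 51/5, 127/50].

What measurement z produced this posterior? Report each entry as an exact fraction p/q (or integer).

z = [2]

x̄ = F·x = [5, 12, 0]
P̄ = F·P·Fᵀ + Q = [32 18 -31; 18 83 -36; -31 -36 48]
S = H·P̄·Hᵀ + R = [350]
K = P̄·Hᵀ·S⁻¹ = [-47/175; -9/35; 127/350]
x' − x̄ = [-47/25, -9/5, 127/50] = K·y
y = (KᵀK)⁻¹·Kᵀ·(x' − x̄) = [7]
z = y + H·x̄ = [7] + [-5] = [2]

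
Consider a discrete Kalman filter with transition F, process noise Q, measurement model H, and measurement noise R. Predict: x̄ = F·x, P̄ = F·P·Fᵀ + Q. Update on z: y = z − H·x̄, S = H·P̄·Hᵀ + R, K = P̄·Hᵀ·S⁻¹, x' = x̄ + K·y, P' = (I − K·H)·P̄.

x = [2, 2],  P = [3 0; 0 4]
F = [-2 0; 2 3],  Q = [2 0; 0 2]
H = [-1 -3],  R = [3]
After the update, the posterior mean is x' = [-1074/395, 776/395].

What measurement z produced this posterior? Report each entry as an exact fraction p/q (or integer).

x̄ = F·x = [-4, 10]
P̄ = F·P·Fᵀ + Q = [14 -12; -12 50]
S = H·P̄·Hᵀ + R = [395]
K = P̄·Hᵀ·S⁻¹ = [22/395; -138/395]
x' − x̄ = [506/395, -3174/395] = K·y
y = (KᵀK)⁻¹·Kᵀ·(x' − x̄) = [23]
z = y + H·x̄ = [23] + [-26] = [-3]

z = [-3]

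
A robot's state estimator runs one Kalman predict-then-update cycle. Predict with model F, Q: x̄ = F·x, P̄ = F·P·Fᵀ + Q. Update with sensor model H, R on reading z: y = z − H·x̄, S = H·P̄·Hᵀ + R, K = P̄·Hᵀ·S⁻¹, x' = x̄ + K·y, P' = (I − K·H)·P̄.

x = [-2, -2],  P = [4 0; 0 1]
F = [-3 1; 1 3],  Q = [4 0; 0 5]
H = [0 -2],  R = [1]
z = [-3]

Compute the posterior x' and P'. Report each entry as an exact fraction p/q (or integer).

x̄ = F·x = [4, -8]
P̄ = F·P·Fᵀ + Q = [41 -9; -9 18]
y = z − H·x̄ = [-19]
S = H·P̄·Hᵀ + R = [73]
K = P̄·Hᵀ·S⁻¹ = [18/73; -36/73]
x' = x̄ + K·y = [-50/73, 100/73]
P' = (I − K·H)·P̄ = [2669/73 -9/73; -9/73 18/73]

x' = [-50/73, 100/73]
P' = [2669/73 -9/73; -9/73 18/73]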